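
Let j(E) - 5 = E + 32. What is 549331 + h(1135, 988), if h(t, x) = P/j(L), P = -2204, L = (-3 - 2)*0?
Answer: 20323043/37 ≈ 5.4927e+5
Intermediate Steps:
L = 0 (L = -5*0 = 0)
j(E) = 37 + E (j(E) = 5 + (E + 32) = 5 + (32 + E) = 37 + E)
h(t, x) = -2204/37 (h(t, x) = -2204/(37 + 0) = -2204/37)
549331 + h(1135, 988) = 549331 - 2204/37 = 20323043/37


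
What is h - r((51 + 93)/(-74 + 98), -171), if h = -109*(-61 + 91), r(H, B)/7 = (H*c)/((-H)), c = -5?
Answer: -3305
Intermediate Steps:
r(H, B) = 35 (r(H, B) = 7*((H*(-5))/((-H))) = 7*((-5*H)*(-1/H)) = 7*5 = 35)
h = -3270 (h = -109*30 = -3270)
h - r((51 + 93)/(-74 + 98), -171) = -3270 - 1*35 = -3270 - 35 = -3305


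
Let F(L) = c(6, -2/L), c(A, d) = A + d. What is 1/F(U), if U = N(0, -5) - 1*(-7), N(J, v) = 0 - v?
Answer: 6/35 ≈ 0.17143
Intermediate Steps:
N(J, v) = -v
U = 12 (U = -1*(-5) - 1*(-7) = 5 + 7 = 12)
F(L) = 6 - 2/L
1/F(U) = 1/(6 - 2/12) = 1/(6 - 2*1/12) = 1/(6 - ⅙) = 1/(35/6) = 6/35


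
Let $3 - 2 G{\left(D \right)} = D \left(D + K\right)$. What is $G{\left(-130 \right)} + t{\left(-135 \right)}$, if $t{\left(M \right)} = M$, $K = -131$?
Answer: $- \frac{34197}{2} \approx -17099.0$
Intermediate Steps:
$G{\left(D \right)} = \frac{3}{2} - \frac{D \left(-131 + D\right)}{2}$ ($G{\left(D \right)} = \frac{3}{2} - \frac{D \left(D - 131\right)}{2} = \frac{3}{2} - \frac{D \left(-131 + D\right)}{2}$)
$G{\left(-130 \right)} + t{\left(-135 \right)} = \left(\frac{3}{2} - \frac{\left(-130\right)^{2}}{2} + \frac{131}{2} \left(-130\right)\right) - 135 = \left(\frac{3}{2} - 8450 - 8515\right) - 135 = - \frac{33927}{2} - 135 = - \frac{34197}{2}$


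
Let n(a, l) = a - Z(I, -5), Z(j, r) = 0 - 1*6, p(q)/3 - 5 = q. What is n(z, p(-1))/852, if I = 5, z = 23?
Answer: 29/852 ≈ 0.034038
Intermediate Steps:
p(q) = 15 + 3*q
Z(j, r) = -6 (Z(j, r) = 0 - 6 = -6)
n(a, l) = 6 + a (n(a, l) = a - 1*(-6) = a + 6 = 6 + a)
n(z, p(-1))/852 = (6 + 23)/852 = 29*(1/852) = 29/852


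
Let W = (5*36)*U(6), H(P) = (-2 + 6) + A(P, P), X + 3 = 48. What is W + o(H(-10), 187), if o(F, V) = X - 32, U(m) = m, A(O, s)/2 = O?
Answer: 1093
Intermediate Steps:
X = 45 (X = -3 + 48 = 45)
A(O, s) = 2*O
H(P) = 4 + 2*P (H(P) = (-2 + 6) + 2*P = 4 + 2*P)
o(F, V) = 13 (o(F, V) = 45 - 32 = 13)
W = 1080 (W = (5*36)*6 = 180*6 = 1080)
W + o(H(-10), 187) = 1080 + 13 = 1093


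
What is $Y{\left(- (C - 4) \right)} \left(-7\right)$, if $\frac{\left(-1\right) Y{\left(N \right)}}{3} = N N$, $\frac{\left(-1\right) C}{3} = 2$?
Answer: $2100$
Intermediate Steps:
$C = -6$ ($C = \left(-3\right) 2 = -6$)
$Y{\left(N \right)} = - 3 N^{2}$ ($Y{\left(N \right)} = - 3 N N = - 3 N^{2}$)
$Y{\left(- (C - 4) \right)} \left(-7\right) = - 3 \left(- (-6 - 4)\right)^{2} \left(-7\right) = - 3 \left(\left(-1\right) \left(-10\right)\right)^{2} \left(-7\right) = - 3 \cdot 10^{2} \left(-7\right) = \left(-3\right) 100 \left(-7\right) = \left(-300\right) \left(-7\right) = 2100$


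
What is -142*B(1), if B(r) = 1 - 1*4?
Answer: 426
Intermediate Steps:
B(r) = -3 (B(r) = 1 - 4 = -3)
-142*B(1) = -142*(-3) = 426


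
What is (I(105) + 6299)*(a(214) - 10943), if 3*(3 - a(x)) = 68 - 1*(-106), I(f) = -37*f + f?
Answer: -27703962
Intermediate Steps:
I(f) = -36*f
a(x) = -55 (a(x) = 3 - (68 - 1*(-106))/3 = 3 - (68 + 106)/3 = 3 - 1/3*174 = 3 - 58 = -55)
(I(105) + 6299)*(a(214) - 10943) = (-36*105 + 6299)*(-55 - 10943) = (-3780 + 6299)*(-10998) = 2519*(-10998) = -27703962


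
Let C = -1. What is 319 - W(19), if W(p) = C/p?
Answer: 6062/19 ≈ 319.05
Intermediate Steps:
W(p) = -1/p
319 - W(19) = 319 - (-1)/19 = 319 - 1*(-1/19) = 319 + 1/19 = 6062/19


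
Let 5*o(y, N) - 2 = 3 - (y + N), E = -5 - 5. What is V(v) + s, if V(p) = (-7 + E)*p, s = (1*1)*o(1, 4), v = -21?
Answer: 357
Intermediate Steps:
E = -10
o(y, N) = 1 - N/5 - y/5 (o(y, N) = ⅖ + (3 - (y + N))/5 = ⅖ + (3 - (N + y))/5 = ⅖ + (3 + (-N - y))/5 = ⅖ + (3 - N - y)/5 = ⅖ + (⅗ - N/5 - y/5) = 1 - N/5 - y/5)
s = 0 (s = (1*1)*(1 - ⅕*4 - ⅕*1) = 1*(1 - ⅘ - ⅕) = 1*0 = 0)
V(p) = -17*p (V(p) = (-7 - 10)*p = -17*p)
V(v) + s = -17*(-21) + 0 = 357 + 0 = 357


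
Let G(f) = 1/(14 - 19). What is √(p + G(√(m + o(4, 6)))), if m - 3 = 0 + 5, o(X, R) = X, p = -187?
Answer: 6*I*√130/5 ≈ 13.682*I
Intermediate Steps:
m = 8 (m = 3 + (0 + 5) = 3 + 5 = 8)
G(f) = -⅕ (G(f) = 1/(-5) = -⅕)
√(p + G(√(m + o(4, 6)))) = √(-187 - ⅕) = √(-936/5) = 6*I*√130/5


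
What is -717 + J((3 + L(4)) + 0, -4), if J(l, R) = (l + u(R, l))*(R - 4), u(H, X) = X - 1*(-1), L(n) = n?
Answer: -837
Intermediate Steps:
u(H, X) = 1 + X (u(H, X) = X + 1 = 1 + X)
J(l, R) = (1 + 2*l)*(-4 + R) (J(l, R) = (l + (1 + l))*(R - 4) = (1 + 2*l)*(-4 + R))
-717 + J((3 + L(4)) + 0, -4) = -717 + (-4 - 4 - 8*((3 + 4) + 0) + 2*(-4)*((3 + 4) + 0)) = -717 + (-4 - 4 - 8*(7 + 0) + 2*(-4)*(7 + 0)) = -717 + (-4 - 4 - 8*7 + 2*(-4)*7) = -717 + (-4 - 4 - 56 - 56) = -717 - 120 = -837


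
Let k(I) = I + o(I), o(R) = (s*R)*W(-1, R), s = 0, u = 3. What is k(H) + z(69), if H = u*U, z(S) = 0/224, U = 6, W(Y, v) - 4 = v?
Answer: 18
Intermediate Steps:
W(Y, v) = 4 + v
o(R) = 0 (o(R) = (0*R)*(4 + R) = 0*(4 + R) = 0)
z(S) = 0 (z(S) = 0*(1/224) = 0)
H = 18 (H = 3*6 = 18)
k(I) = I (k(I) = I + 0 = I)
k(H) + z(69) = 18 + 0 = 18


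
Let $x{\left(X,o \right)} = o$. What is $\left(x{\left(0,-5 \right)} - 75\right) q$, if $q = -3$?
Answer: $240$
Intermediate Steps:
$\left(x{\left(0,-5 \right)} - 75\right) q = \left(-5 - 75\right) \left(-3\right) = \left(-80\right) \left(-3\right) = 240$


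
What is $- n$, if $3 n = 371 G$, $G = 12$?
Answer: $-1484$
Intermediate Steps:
$n = 1484$ ($n = \frac{371 \cdot 12}{3} = \frac{1}{3} \cdot 4452 = 1484$)
$- n = \left(-1\right) 1484 = -1484$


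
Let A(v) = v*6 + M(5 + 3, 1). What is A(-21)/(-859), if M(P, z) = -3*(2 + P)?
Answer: 156/859 ≈ 0.18161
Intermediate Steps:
M(P, z) = -6 - 3*P
A(v) = -30 + 6*v (A(v) = v*6 + (-6 - 3*(5 + 3)) = 6*v + (-6 - 3*8) = 6*v + (-6 - 24) = 6*v - 30 = -30 + 6*v)
A(-21)/(-859) = (-30 + 6*(-21))/(-859) = (-30 - 126)*(-1/859) = -156*(-1/859) = 156/859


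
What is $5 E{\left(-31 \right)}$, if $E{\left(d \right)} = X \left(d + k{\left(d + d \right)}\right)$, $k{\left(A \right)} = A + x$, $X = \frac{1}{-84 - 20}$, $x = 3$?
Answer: $\frac{225}{52} \approx 4.3269$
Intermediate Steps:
$X = - \frac{1}{104}$ ($X = \frac{1}{-104} = - \frac{1}{104} \approx -0.0096154$)
$k{\left(A \right)} = 3 + A$ ($k{\left(A \right)} = A + 3 = 3 + A$)
$E{\left(d \right)} = - \frac{3}{104} - \frac{3 d}{104}$ ($E{\left(d \right)} = - \frac{d + \left(3 + \left(d + d\right)\right)}{104} = - \frac{d + \left(3 + 2 d\right)}{104} = - \frac{3 + 3 d}{104} = - \frac{3}{104} - \frac{3 d}{104}$)
$5 E{\left(-31 \right)} = 5 \left(- \frac{3}{104} - - \frac{93}{104}\right) = 5 \left(- \frac{3}{104} + \frac{93}{104}\right) = 5 \cdot \frac{45}{52} = \frac{225}{52}$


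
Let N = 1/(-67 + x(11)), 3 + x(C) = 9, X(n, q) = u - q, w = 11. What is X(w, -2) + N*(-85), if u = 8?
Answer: 695/61 ≈ 11.393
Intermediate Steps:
X(n, q) = 8 - q
x(C) = 6 (x(C) = -3 + 9 = 6)
N = -1/61 (N = 1/(-67 + 6) = 1/(-61) = -1/61 ≈ -0.016393)
X(w, -2) + N*(-85) = (8 - 1*(-2)) - 1/61*(-85) = (8 + 2) + 85/61 = 10 + 85/61 = 695/61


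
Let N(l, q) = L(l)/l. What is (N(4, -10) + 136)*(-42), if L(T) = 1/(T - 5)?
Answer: -11403/2 ≈ -5701.5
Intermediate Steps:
L(T) = 1/(-5 + T)
N(l, q) = 1/(l*(-5 + l)) (N(l, q) = 1/((-5 + l)*l) = 1/(l*(-5 + l)))
(N(4, -10) + 136)*(-42) = (1/(4*(-5 + 4)) + 136)*(-42) = ((¼)/(-1) + 136)*(-42) = ((¼)*(-1) + 136)*(-42) = (-¼ + 136)*(-42) = (543/4)*(-42) = -11403/2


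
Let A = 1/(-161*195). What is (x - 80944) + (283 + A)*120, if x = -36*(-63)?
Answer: -93590596/2093 ≈ -44716.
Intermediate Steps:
A = -1/31395 (A = -1/161*1/195 = -1/31395 ≈ -3.1852e-5)
x = 2268
(x - 80944) + (283 + A)*120 = (2268 - 80944) + (283 - 1/31395)*120 = -78676 + (8884784/31395)*120 = -78676 + 71078272/2093 = -93590596/2093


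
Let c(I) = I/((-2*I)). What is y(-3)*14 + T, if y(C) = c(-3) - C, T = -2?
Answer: 33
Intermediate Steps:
c(I) = -½ (c(I) = I*(-1/(2*I)) = -½)
y(C) = -½ - C
y(-3)*14 + T = (-½ - 1*(-3))*14 - 2 = (-½ + 3)*14 - 2 = (5/2)*14 - 2 = 35 - 2 = 33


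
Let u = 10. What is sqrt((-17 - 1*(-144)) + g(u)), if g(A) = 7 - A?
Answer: 2*sqrt(31) ≈ 11.136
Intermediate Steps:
sqrt((-17 - 1*(-144)) + g(u)) = sqrt((-17 - 1*(-144)) + (7 - 1*10)) = sqrt((-17 + 144) + (7 - 10)) = sqrt(127 - 3) = sqrt(124) = 2*sqrt(31)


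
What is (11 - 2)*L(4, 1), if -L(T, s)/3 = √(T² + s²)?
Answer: -27*√17 ≈ -111.32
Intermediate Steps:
L(T, s) = -3*√(T² + s²)
(11 - 2)*L(4, 1) = (11 - 2)*(-3*√(4² + 1²)) = 9*(-3*√(16 + 1)) = 9*(-3*√17) = -27*√17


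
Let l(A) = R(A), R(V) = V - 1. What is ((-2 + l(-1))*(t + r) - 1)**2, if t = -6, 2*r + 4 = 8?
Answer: 225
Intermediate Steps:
r = 2 (r = -2 + (1/2)*8 = -2 + 4 = 2)
R(V) = -1 + V
l(A) = -1 + A
((-2 + l(-1))*(t + r) - 1)**2 = ((-2 + (-1 - 1))*(-6 + 2) - 1)**2 = ((-2 - 2)*(-4) - 1)**2 = (-4*(-4) - 1)**2 = (16 - 1)**2 = 15**2 = 225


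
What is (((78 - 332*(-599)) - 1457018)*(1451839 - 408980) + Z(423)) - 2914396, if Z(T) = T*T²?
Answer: -1311918935277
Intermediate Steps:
Z(T) = T³
(((78 - 332*(-599)) - 1457018)*(1451839 - 408980) + Z(423)) - 2914396 = (((78 - 332*(-599)) - 1457018)*(1451839 - 408980) + 423³) - 2914396 = (((78 + 198868) - 1457018)*1042859 + 75686967) - 2914396 = ((198946 - 1457018)*1042859 + 75686967) - 2914396 = (-1258072*1042859 + 75686967) - 2914396 = (-1311991707848 + 75686967) - 2914396 = -1311916020881 - 2914396 = -1311918935277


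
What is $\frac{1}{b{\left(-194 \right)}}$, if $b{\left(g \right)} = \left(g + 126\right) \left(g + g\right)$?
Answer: $\frac{1}{26384} \approx 3.7902 \cdot 10^{-5}$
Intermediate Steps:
$b{\left(g \right)} = 2 g \left(126 + g\right)$ ($b{\left(g \right)} = \left(126 + g\right) 2 g = 2 g \left(126 + g\right)$)
$\frac{1}{b{\left(-194 \right)}} = \frac{1}{2 \left(-194\right) \left(126 - 194\right)} = \frac{1}{2 \left(-194\right) \left(-68\right)} = \frac{1}{26384}$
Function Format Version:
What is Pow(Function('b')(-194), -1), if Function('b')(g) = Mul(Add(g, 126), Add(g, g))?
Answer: Rational(1, 26384) ≈ 3.7902e-5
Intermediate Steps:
Function('b')(g) = Mul(2, g, Add(126, g)) (Function('b')(g) = Mul(Add(126, g), Mul(2, g)) = Mul(2, g, Add(126, g)))
Pow(Function('b')(-194), -1) = Pow(Mul(2, -194, Add(126, -194)), -1) = Pow(Mul(2, -194, -68), -1) = Pow(26384, -1) = Rational(1, 26384)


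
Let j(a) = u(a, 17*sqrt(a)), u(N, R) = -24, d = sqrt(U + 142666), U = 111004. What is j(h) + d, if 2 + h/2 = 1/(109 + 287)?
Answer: -24 + sqrt(253670) ≈ 479.66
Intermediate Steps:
d = sqrt(253670) (d = sqrt(111004 + 142666) = sqrt(253670) ≈ 503.66)
h = -791/198 (h = -4 + 2/(109 + 287) = -4 + 2/396 = -4 + 2*(1/396) = -4 + 1/198 = -791/198 ≈ -3.9949)
j(a) = -24
j(h) + d = -24 + sqrt(253670)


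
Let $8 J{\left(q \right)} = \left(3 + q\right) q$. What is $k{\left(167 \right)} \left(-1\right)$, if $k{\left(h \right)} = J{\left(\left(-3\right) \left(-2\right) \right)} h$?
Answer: $- \frac{4509}{4} \approx -1127.3$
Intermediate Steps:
$J{\left(q \right)} = \frac{q \left(3 + q\right)}{8}$ ($J{\left(q \right)} = \frac{\left(3 + q\right) q}{8} = \frac{q \left(3 + q\right)}{8}$)
$k{\left(h \right)} = \frac{27 h}{4}$ ($k{\left(h \right)} = \frac{\left(-3\right) \left(-2\right) \left(3 - -6\right)}{8} h = \frac{1}{8} \cdot 6 \left(3 + 6\right) h = \frac{1}{8} \cdot 6 \cdot 9 h = \frac{27 h}{4}$)
$k{\left(167 \right)} \left(-1\right) = \frac{27}{4} \cdot 167 \left(-1\right) = \frac{4509}{4} \left(-1\right) = - \frac{4509}{4}$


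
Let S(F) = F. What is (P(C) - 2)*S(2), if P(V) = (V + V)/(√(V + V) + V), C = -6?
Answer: -1 + I*√3 ≈ -1.0 + 1.732*I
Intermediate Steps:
P(V) = 2*V/(V + √2*√V) (P(V) = (2*V)/(√(2*V) + V) = (2*V)/(√2*√V + V) = (2*V)/(V + √2*√V) = 2*V/(V + √2*√V))
(P(C) - 2)*S(2) = (2*(-6)/(-6 + √2*√(-6)) - 2)*2 = (2*(-6)/(-6 + √2*(I*√6)) - 2)*2 = (2*(-6)/(-6 + 2*I*√3) - 2)*2 = (-12/(-6 + 2*I*√3) - 2)*2 = (-2 - 12/(-6 + 2*I*√3))*2 = -4 - 24/(-6 + 2*I*√3)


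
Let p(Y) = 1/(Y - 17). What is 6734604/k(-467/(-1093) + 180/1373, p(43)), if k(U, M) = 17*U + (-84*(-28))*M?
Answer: 131385099848028/1949993015 ≈ 67377.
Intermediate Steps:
p(Y) = 1/(-17 + Y)
k(U, M) = 17*U + 2352*M
6734604/k(-467/(-1093) + 180/1373, p(43)) = 6734604/(17*(-467/(-1093) + 180/1373) + 2352/(-17 + 43)) = 6734604/(17*(-467*(-1/1093) + 180*(1/1373)) + 2352/26) = 6734604/(17*(467/1093 + 180/1373) + 2352*(1/26)) = 6734604/(17*(837931/1500689) + 1176/13) = 6734604/(14244827/1500689 + 1176/13) = 6734604/(1949993015/19508957) = 6734604*(19508957/1949993015) = 131385099848028/1949993015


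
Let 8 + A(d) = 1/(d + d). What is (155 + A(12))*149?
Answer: 525821/24 ≈ 21909.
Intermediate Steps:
A(d) = -8 + 1/(2*d) (A(d) = -8 + 1/(d + d) = -8 + 1/(2*d))
(155 + A(12))*149 = (155 + (-8 + (1/2)/12))*149 = (155 + (-8 + (1/2)*(1/12)))*149 = (155 + (-8 + 1/24))*149 = (155 - 191/24)*149 = (3529/24)*149 = 525821/24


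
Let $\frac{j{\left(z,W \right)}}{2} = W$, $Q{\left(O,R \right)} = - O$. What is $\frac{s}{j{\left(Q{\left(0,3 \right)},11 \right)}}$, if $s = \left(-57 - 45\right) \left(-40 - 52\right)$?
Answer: $\frac{4692}{11} \approx 426.55$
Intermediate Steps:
$j{\left(z,W \right)} = 2 W$
$s = 9384$ ($s = \left(-102\right) \left(-92\right) = 9384$)
$\frac{s}{j{\left(Q{\left(0,3 \right)},11 \right)}} = \frac{9384}{2 \cdot 11} = \frac{9384}{22} = 9384 \cdot \frac{1}{22} = \frac{4692}{11}$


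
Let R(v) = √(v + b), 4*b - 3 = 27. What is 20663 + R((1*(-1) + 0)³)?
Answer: 20663 + √26/2 ≈ 20666.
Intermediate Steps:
b = 15/2 (b = ¾ + (¼)*27 = ¾ + 27/4 = 15/2 ≈ 7.5000)
R(v) = √(15/2 + v) (R(v) = √(v + 15/2) = √(15/2 + v))
20663 + R((1*(-1) + 0)³) = 20663 + √(30 + 4*(1*(-1) + 0)³)/2 = 20663 + √(30 + 4*(-1 + 0)³)/2 = 20663 + √(30 + 4*(-1)³)/2 = 20663 + √(30 + 4*(-1))/2 = 20663 + √(30 - 4)/2 = 20663 + √26/2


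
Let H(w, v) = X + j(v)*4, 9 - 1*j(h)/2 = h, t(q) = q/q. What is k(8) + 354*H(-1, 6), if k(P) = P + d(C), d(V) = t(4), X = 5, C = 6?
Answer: 10275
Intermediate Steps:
t(q) = 1
j(h) = 18 - 2*h
d(V) = 1
k(P) = 1 + P (k(P) = P + 1 = 1 + P)
H(w, v) = 77 - 8*v (H(w, v) = 5 + (18 - 2*v)*4 = 5 + (72 - 8*v) = 77 - 8*v)
k(8) + 354*H(-1, 6) = (1 + 8) + 354*(77 - 8*6) = 9 + 354*(77 - 48) = 9 + 354*29 = 9 + 10266 = 10275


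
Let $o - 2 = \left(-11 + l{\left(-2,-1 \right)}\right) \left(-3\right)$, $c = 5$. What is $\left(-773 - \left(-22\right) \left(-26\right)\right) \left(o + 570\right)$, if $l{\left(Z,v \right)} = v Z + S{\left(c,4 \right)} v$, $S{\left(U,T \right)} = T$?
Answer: $-821795$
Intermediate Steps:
$l{\left(Z,v \right)} = 4 v + Z v$ ($l{\left(Z,v \right)} = v Z + 4 v = Z v + 4 v = 4 v + Z v$)
$o = 41$ ($o = 2 + \left(-11 - \left(4 - 2\right)\right) \left(-3\right) = 2 + \left(-11 - 2\right) \left(-3\right) = 2 - -39 = 2 + 39 = 41$)
$\left(-773 - \left(-22\right) \left(-26\right)\right) \left(o + 570\right) = \left(-773 - \left(-22\right) \left(-26\right)\right) \left(41 + 570\right) = \left(-773 - 572\right) 611 = \left(-1345\right) 611 = -821795$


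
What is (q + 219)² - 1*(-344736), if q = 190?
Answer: 512017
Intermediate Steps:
(q + 219)² - 1*(-344736) = (190 + 219)² - 1*(-344736) = 409² + 344736 = 167281 + 344736 = 512017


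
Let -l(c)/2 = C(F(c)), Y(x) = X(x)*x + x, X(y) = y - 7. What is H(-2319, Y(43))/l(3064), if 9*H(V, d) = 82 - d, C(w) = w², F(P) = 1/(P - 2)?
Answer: 2358024766/3 ≈ 7.8601e+8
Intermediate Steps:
X(y) = -7 + y
F(P) = 1/(-2 + P)
Y(x) = x + x*(-7 + x) (Y(x) = (-7 + x)*x + x = x*(-7 + x) + x = x + x*(-7 + x))
l(c) = -2/(-2 + c)²
H(V, d) = 82/9 - d/9 (H(V, d) = (82 - d)/9 = 82/9 - d/9)
H(-2319, Y(43))/l(3064) = (82/9 - 43*(-6 + 43)/9)/((-2/(-2 + 3064)²)) = (82/9 - 43*37/9)/((-2/3062²)) = (82/9 - ⅑*1591)/((-2*1/9375844)) = (82/9 - 1591/9)/(-1/4687922) = -503/3*(-4687922) = 2358024766/3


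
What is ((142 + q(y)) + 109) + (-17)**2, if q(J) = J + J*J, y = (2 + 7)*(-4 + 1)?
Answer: 1242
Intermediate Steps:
y = -27 (y = 9*(-3) = -27)
q(J) = J + J**2
((142 + q(y)) + 109) + (-17)**2 = ((142 - 27*(1 - 27)) + 109) + (-17)**2 = ((142 - 27*(-26)) + 109) + 289 = ((142 + 702) + 109) + 289 = (844 + 109) + 289 = 953 + 289 = 1242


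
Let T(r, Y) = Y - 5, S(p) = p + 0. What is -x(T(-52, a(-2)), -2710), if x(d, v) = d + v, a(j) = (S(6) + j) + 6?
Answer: 2705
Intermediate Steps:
S(p) = p
a(j) = 12 + j (a(j) = (6 + j) + 6 = 12 + j)
T(r, Y) = -5 + Y
-x(T(-52, a(-2)), -2710) = -((-5 + (12 - 2)) - 2710) = -((-5 + 10) - 2710) = -(5 - 2710) = -1*(-2705) = 2705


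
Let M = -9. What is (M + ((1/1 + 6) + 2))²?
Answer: 0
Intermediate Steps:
(M + ((1/1 + 6) + 2))² = (-9 + ((1/1 + 6) + 2))² = (-9 + ((1 + 6) + 2))² = (-9 + (7 + 2))² = (-9 + 9)² = 0² = 0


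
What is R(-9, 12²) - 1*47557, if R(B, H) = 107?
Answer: -47450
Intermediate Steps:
R(-9, 12²) - 1*47557 = 107 - 1*47557 = 107 - 47557 = -47450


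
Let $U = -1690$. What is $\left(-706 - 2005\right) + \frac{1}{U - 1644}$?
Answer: $- \frac{9038475}{3334} \approx -2711.0$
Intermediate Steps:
$\left(-706 - 2005\right) + \frac{1}{U - 1644} = \left(-706 - 2005\right) + \frac{1}{-1690 - 1644} = -2711 + \frac{1}{-3334} = -2711 - \frac{1}{3334} = - \frac{9038475}{3334}$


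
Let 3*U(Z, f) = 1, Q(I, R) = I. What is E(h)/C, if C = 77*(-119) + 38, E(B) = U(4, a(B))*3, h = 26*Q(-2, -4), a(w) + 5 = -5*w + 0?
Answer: -1/9125 ≈ -0.00010959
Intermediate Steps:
a(w) = -5 - 5*w (a(w) = -5 + (-5*w + 0) = -5 - 5*w)
U(Z, f) = ⅓ (U(Z, f) = (⅓)*1 = ⅓)
h = -52 (h = 26*(-2) = -52)
E(B) = 1 (E(B) = (⅓)*3 = 1)
C = -9125 (C = -9163 + 38 = -9125)
E(h)/C = 1/(-9125) = 1*(-1/9125) = -1/9125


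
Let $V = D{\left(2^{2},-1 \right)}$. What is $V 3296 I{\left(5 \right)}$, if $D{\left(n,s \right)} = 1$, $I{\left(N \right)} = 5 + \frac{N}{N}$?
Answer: $19776$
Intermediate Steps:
$I{\left(N \right)} = 6$ ($I{\left(N \right)} = 5 + 1 = 6$)
$V = 1$
$V 3296 I{\left(5 \right)} = 1 \cdot 3296 \cdot 6 = 1 \cdot 19776 = 19776$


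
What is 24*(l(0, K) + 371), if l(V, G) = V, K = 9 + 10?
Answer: 8904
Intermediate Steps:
K = 19
24*(l(0, K) + 371) = 24*(0 + 371) = 24*371 = 8904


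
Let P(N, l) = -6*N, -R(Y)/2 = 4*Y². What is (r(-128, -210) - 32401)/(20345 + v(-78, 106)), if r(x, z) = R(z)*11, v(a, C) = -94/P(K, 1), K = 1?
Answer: -11739603/61082 ≈ -192.19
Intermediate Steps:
R(Y) = -8*Y²
v(a, C) = 47/3 (v(a, C) = -94/((-6*1)) = -94/(-6) = -94*(-⅙) = 47/3)
r(x, z) = -88*z² (r(x, z) = -8*z²*11 = -88*z²)
(r(-128, -210) - 32401)/(20345 + v(-78, 106)) = (-88*(-210)² - 32401)/(20345 + 47/3) = (-88*44100 - 32401)/(61082/3) = (-3880800 - 32401)*(3/61082) = -3913201*3/61082 = -11739603/61082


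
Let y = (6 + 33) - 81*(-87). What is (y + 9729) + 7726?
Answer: 24541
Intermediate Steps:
y = 7086 (y = 39 + 7047 = 7086)
(y + 9729) + 7726 = (7086 + 9729) + 7726 = 16815 + 7726 = 24541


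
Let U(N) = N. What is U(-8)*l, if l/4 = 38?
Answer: -1216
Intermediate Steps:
l = 152 (l = 4*38 = 152)
U(-8)*l = -8*152 = -1216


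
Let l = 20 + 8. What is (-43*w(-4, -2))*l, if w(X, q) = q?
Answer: 2408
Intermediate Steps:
l = 28
(-43*w(-4, -2))*l = -43*(-2)*28 = 86*28 = 2408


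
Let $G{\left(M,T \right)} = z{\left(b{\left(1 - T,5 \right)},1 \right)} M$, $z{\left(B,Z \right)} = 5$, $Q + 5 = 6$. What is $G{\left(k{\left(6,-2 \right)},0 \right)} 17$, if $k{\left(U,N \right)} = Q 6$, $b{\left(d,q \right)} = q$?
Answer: $510$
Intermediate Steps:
$Q = 1$ ($Q = -5 + 6 = 1$)
$k{\left(U,N \right)} = 6$ ($k{\left(U,N \right)} = 1 \cdot 6 = 6$)
$G{\left(M,T \right)} = 5 M$
$G{\left(k{\left(6,-2 \right)},0 \right)} 17 = 5 \cdot 6 \cdot 17 = 30 \cdot 17 = 510$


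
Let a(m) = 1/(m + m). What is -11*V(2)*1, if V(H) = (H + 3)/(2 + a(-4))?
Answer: -88/3 ≈ -29.333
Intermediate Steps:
a(m) = 1/(2*m)
V(H) = 8/5 + 8*H/15 (V(H) = (H + 3)/(2 + (½)/(-4)) = (3 + H)/(2 + (½)*(-¼)) = (3 + H)/(2 - ⅛) = (3 + H)/(15/8) = (3 + H)*(8/15) = 8/5 + 8*H/15)
-11*V(2)*1 = -11*(8/5 + (8/15)*2)*1 = -11*(8/5 + 16/15)*1 = -11*8/3*1 = -88/3*1 = -88/3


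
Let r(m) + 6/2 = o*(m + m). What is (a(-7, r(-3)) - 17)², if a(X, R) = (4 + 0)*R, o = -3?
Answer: 1849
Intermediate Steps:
r(m) = -3 - 6*m (r(m) = -3 - 3*(m + m) = -3 - 6*m)
a(X, R) = 4*R
(a(-7, r(-3)) - 17)² = (4*(-3 - 6*(-3)) - 17)² = (4*(-3 + 18) - 17)² = (4*15 - 17)² = (60 - 17)² = 43² = 1849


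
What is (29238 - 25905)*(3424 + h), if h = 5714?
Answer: 30456954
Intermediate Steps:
(29238 - 25905)*(3424 + h) = (29238 - 25905)*(3424 + 5714) = 3333*9138 = 30456954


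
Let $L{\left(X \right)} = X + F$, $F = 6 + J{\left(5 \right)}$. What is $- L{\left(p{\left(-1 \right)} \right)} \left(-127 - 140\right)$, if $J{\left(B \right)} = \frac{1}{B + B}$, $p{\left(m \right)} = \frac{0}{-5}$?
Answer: $\frac{16287}{10} \approx 1628.7$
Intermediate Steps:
$p{\left(m \right)} = 0$ ($p{\left(m \right)} = 0 \left(- \frac{1}{5}\right) = 0$)
$J{\left(B \right)} = \frac{1}{2 B}$
$F = \frac{61}{10}$ ($F = 6 + \frac{1}{2 \cdot 5} = 6 + \frac{1}{2} \cdot \frac{1}{5} = 6 + \frac{1}{10} = \frac{61}{10} \approx 6.1$)
$L{\left(X \right)} = \frac{61}{10} + X$ ($L{\left(X \right)} = X + \frac{61}{10} = \frac{61}{10} + X$)
$- L{\left(p{\left(-1 \right)} \right)} \left(-127 - 140\right) = - \left(\frac{61}{10} + 0\right) \left(-127 - 140\right) = - \frac{61 \left(-267\right)}{10} = \left(-1\right) \left(- \frac{16287}{10}\right) = \frac{16287}{10}$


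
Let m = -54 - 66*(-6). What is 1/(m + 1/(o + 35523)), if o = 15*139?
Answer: 37608/12861937 ≈ 0.0029240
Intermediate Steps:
o = 2085
m = 342 (m = -54 + 396 = 342)
1/(m + 1/(o + 35523)) = 1/(342 + 1/(2085 + 35523)) = 1/(342 + 1/37608) = 1/(12861937/37608) = 37608/12861937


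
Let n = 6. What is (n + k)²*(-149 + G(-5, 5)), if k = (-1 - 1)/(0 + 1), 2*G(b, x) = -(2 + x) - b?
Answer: -2400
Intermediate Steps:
G(b, x) = -1 - b/2 - x/2 (G(b, x) = (-(2 + x) - b)/2 = ((-2 - x) - b)/2 = (-2 - b - x)/2 = -1 - b/2 - x/2)
k = -2 (k = -2/1 = -2*1 = -2)
(n + k)²*(-149 + G(-5, 5)) = (6 - 2)²*(-149 + (-1 - ½*(-5) - ½*5)) = 4²*(-149 + (-1 + 5/2 - 5/2)) = 16*(-149 - 1) = 16*(-150) = -2400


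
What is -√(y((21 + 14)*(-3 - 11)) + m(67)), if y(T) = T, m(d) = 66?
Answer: -2*I*√106 ≈ -20.591*I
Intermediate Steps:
-√(y((21 + 14)*(-3 - 11)) + m(67)) = -√((21 + 14)*(-3 - 11) + 66) = -√(35*(-14) + 66) = -√(-490 + 66) = -√(-424) = -2*I*√106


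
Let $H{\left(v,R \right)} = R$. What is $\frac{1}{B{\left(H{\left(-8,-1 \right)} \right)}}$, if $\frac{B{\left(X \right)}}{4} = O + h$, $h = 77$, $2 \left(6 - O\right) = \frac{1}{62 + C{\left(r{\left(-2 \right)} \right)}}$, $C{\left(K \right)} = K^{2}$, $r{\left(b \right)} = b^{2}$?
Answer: $\frac{39}{12947} \approx 0.0030123$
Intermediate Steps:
$O = \frac{935}{156}$ ($O = 6 - \frac{1}{2 \left(62 + \left(\left(-2\right)^{2}\right)^{2}\right)} = 6 - \frac{1}{2 \left(62 + 4^{2}\right)} = 6 - \frac{1}{2 \left(62 + 16\right)} = 6 - \frac{1}{2 \cdot 78} = 6 - \frac{1}{156} = \frac{935}{156} \approx 5.9936$)
$B{\left(X \right)} = \frac{12947}{39}$ ($B{\left(X \right)} = 4 \left(\frac{935}{156} + 77\right) = 4 \cdot \frac{12947}{156} = \frac{12947}{39}$)
$\frac{1}{B{\left(H{\left(-8,-1 \right)} \right)}} = \frac{1}{\frac{12947}{39}} = \frac{39}{12947}$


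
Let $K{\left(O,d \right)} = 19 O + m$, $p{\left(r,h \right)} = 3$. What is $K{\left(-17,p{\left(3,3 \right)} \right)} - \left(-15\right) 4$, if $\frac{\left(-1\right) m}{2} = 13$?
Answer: $-289$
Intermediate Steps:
$m = -26$ ($m = \left(-2\right) 13 = -26$)
$K{\left(O,d \right)} = -26 + 19 O$ ($K{\left(O,d \right)} = 19 O - 26 = -26 + 19 O$)
$K{\left(-17,p{\left(3,3 \right)} \right)} - \left(-15\right) 4 = \left(-26 + 19 \left(-17\right)\right) - \left(-15\right) 4 = \left(-26 - 323\right) - -60 = -349 + 60 = -289$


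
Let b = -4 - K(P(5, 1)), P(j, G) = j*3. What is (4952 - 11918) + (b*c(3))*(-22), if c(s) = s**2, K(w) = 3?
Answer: -5580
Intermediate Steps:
P(j, G) = 3*j
b = -7 (b = -4 - 1*3 = -4 - 3 = -7)
(4952 - 11918) + (b*c(3))*(-22) = (4952 - 11918) - 7*3**2*(-22) = -6966 - 7*9*(-22) = -6966 - 63*(-22) = -6966 + 1386 = -5580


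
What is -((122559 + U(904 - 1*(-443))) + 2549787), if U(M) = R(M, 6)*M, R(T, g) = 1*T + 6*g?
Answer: -4535247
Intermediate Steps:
R(T, g) = T + 6*g
U(M) = M*(36 + M) (U(M) = (M + 6*6)*M = (M + 36)*M = (36 + M)*M = M*(36 + M))
-((122559 + U(904 - 1*(-443))) + 2549787) = -((122559 + (904 - 1*(-443))*(36 + (904 - 1*(-443)))) + 2549787) = -((122559 + (904 + 443)*(36 + (904 + 443))) + 2549787) = -((122559 + 1347*(36 + 1347)) + 2549787) = -((122559 + 1347*1383) + 2549787) = -((122559 + 1862901) + 2549787) = -(1985460 + 2549787) = -1*4535247 = -4535247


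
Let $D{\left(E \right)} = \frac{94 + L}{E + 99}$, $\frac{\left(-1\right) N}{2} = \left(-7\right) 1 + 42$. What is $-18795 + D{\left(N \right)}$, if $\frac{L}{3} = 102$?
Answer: $- \frac{544655}{29} \approx -18781.0$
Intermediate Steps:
$L = 306$ ($L = 3 \cdot 102 = 306$)
$N = -70$ ($N = - 2 \left(\left(-7\right) 1 + 42\right) = - 2 \left(-7 + 42\right) = \left(-2\right) 35 = -70$)
$D{\left(E \right)} = \frac{400}{99 + E}$ ($D{\left(E \right)} = \frac{94 + 306}{E + 99} = \frac{400}{99 + E}$)
$-18795 + D{\left(N \right)} = -18795 + \frac{400}{99 - 70} = -18795 + \frac{400}{29} = - \frac{544655}{29}$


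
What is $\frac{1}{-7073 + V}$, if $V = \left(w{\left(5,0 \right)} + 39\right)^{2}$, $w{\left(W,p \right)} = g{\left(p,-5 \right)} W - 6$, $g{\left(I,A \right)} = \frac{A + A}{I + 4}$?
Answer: $- \frac{4}{26611} \approx -0.00015031$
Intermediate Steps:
$g{\left(I,A \right)} = \frac{2 A}{4 + I}$
$w{\left(W,p \right)} = -6 - \frac{10 W}{4 + p}$ ($w{\left(W,p \right)} = 2 \left(-5\right) \frac{1}{4 + p} W - 6 = - \frac{10}{4 + p} W - 6 = - \frac{10 W}{4 + p} - 6 = -6 - \frac{10 W}{4 + p}$)
$V = \frac{1681}{4}$ ($V = \left(\frac{2 \left(-12 - 25 - 0\right)}{4 + 0} + 39\right)^{2} = \left(\frac{2 \left(-12 - 25 + 0\right)}{4} + 39\right)^{2} = \left(2 \cdot \frac{1}{4} \left(-37\right) + 39\right)^{2} = \left(- \frac{37}{2} + 39\right)^{2} = \left(\frac{41}{2}\right)^{2} = \frac{1681}{4} \approx 420.25$)
$\frac{1}{-7073 + V} = \frac{1}{-7073 + \frac{1681}{4}} = \frac{1}{- \frac{26611}{4}} = - \frac{4}{26611}$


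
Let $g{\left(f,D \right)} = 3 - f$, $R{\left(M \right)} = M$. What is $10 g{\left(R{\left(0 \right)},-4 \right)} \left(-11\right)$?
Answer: $-330$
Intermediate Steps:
$10 g{\left(R{\left(0 \right)},-4 \right)} \left(-11\right) = 10 \left(3 - 0\right) \left(-11\right) = 10 \left(3 + 0\right) \left(-11\right) = 10 \cdot 3 \left(-11\right) = 30 \left(-11\right) = -330$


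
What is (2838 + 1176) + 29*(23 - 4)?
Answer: 4565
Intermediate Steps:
(2838 + 1176) + 29*(23 - 4) = 4014 + 29*19 = 4014 + 551 = 4565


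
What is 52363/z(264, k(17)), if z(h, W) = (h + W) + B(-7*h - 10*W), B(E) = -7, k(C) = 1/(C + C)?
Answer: 1780342/8739 ≈ 203.72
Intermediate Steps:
k(C) = 1/(2*C)
z(h, W) = -7 + W + h (z(h, W) = (h + W) - 7 = (W + h) - 7 = -7 + W + h)
52363/z(264, k(17)) = 52363/(-7 + (½)/17 + 264) = 52363/(-7 + (½)*(1/17) + 264) = 52363/(-7 + 1/34 + 264) = 52363/(8739/34) = 52363*(34/8739) = 1780342/8739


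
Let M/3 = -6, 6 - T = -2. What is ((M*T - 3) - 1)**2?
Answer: 21904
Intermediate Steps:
T = 8 (T = 6 - 1*(-2) = 6 + 2 = 8)
M = -18 (M = 3*(-6) = -18)
((M*T - 3) - 1)**2 = ((-18*8 - 3) - 1)**2 = ((-144 - 3) - 1)**2 = (-147 - 1)**2 = (-148)**2 = 21904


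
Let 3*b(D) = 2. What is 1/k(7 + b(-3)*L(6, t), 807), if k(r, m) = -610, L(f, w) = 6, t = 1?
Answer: -1/610 ≈ -0.0016393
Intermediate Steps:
b(D) = ⅔ (b(D) = (⅓)*2 = ⅔)
1/k(7 + b(-3)*L(6, t), 807) = 1/(-610) = -1/610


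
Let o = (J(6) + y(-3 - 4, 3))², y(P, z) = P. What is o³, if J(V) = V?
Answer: 1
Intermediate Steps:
o = 1 (o = (6 + (-3 - 4))² = (6 - 7)² = (-1)² = 1)
o³ = 1³ = 1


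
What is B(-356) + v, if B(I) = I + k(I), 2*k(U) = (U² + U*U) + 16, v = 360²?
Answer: 255988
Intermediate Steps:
v = 129600
k(U) = 8 + U² (k(U) = ((U² + U*U) + 16)/2 = ((U² + U²) + 16)/2 = (2*U² + 16)/2 = (16 + 2*U²)/2 = 8 + U²)
B(I) = 8 + I + I² (B(I) = I + (8 + I²) = 8 + I + I²)
B(-356) + v = (8 - 356 + (-356)²) + 129600 = (8 - 356 + 126736) + 129600 = 126388 + 129600 = 255988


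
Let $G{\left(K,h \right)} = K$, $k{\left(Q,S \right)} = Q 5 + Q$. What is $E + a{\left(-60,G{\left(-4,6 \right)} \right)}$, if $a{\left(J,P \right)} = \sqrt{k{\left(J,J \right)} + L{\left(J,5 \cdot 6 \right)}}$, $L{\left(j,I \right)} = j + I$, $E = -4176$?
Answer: $-4176 + i \sqrt{390} \approx -4176.0 + 19.748 i$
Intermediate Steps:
$L{\left(j,I \right)} = I + j$
$k{\left(Q,S \right)} = 6 Q$ ($k{\left(Q,S \right)} = 5 Q + Q = 6 Q$)
$a{\left(J,P \right)} = \sqrt{30 + 7 J}$ ($a{\left(J,P \right)} = \sqrt{6 J + \left(5 \cdot 6 + J\right)} = \sqrt{6 J + \left(30 + J\right)} = \sqrt{30 + 7 J}$)
$E + a{\left(-60,G{\left(-4,6 \right)} \right)} = -4176 + \sqrt{30 + 7 \left(-60\right)} = -4176 + \sqrt{30 - 420} = -4176 + \sqrt{-390} = -4176 + i \sqrt{390}$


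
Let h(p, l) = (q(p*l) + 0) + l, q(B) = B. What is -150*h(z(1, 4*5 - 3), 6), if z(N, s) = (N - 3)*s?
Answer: 29700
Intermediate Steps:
z(N, s) = s*(-3 + N) (z(N, s) = (-3 + N)*s = s*(-3 + N))
h(p, l) = l + l*p (h(p, l) = (p*l + 0) + l = (l*p + 0) + l = l*p + l = l + l*p)
-150*h(z(1, 4*5 - 3), 6) = -900*(1 + (4*5 - 3)*(-3 + 1)) = -900*(1 + (20 - 3)*(-2)) = -900*(1 + 17*(-2)) = -900*(1 - 34) = -900*(-33) = -150*(-198) = 29700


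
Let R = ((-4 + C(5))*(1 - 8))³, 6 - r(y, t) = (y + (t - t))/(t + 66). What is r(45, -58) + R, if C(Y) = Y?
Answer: -2741/8 ≈ -342.63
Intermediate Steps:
r(y, t) = 6 - y/(66 + t) (r(y, t) = 6 - (y + (t - t))/(t + 66) = 6 - (y + 0)/(66 + t) = 6 - y/(66 + t))
R = -343 (R = ((-4 + 5)*(1 - 8))³ = (1*(-7))³ = (-7)³ = -343)
r(45, -58) + R = (396 - 1*45 + 6*(-58))/(66 - 58) - 343 = (396 - 45 - 348)/8 - 343 = (⅛)*3 - 343 = 3/8 - 343 = -2741/8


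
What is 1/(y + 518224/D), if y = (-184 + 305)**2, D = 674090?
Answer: 337045/4934934957 ≈ 6.8298e-5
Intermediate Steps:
y = 14641 (y = 121**2 = 14641)
1/(y + 518224/D) = 1/(14641 + 518224/674090) = 1/(14641 + 518224*(1/674090)) = 1/(14641 + 259112/337045) = 1/(4934934957/337045) = 337045/4934934957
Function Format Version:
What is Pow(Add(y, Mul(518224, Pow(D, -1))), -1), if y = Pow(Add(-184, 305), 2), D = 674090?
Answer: Rational(337045, 4934934957) ≈ 6.8298e-5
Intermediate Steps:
y = 14641 (y = Pow(121, 2) = 14641)
Pow(Add(y, Mul(518224, Pow(D, -1))), -1) = Pow(Add(14641, Mul(518224, Pow(674090, -1))), -1) = Pow(Add(14641, Mul(518224, Rational(1, 674090))), -1) = Pow(Add(14641, Rational(259112, 337045)), -1) = Pow(Rational(4934934957, 337045), -1) = Rational(337045, 4934934957)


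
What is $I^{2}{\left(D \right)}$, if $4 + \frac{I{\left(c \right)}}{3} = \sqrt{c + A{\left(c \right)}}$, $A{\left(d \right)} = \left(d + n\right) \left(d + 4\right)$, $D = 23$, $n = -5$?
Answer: $4725 - 72 \sqrt{509} \approx 3100.6$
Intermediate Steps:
$A{\left(d \right)} = \left(-5 + d\right) \left(4 + d\right)$ ($A{\left(d \right)} = \left(d - 5\right) \left(d + 4\right) = \left(-5 + d\right) \left(4 + d\right)$)
$I{\left(c \right)} = -12 + 3 \sqrt{-20 + c^{2}}$ ($I{\left(c \right)} = -12 + 3 \sqrt{c - \left(20 + c - c^{2}\right)} = -12 + 3 \sqrt{-20 + c^{2}}$)
$I^{2}{\left(D \right)} = \left(-12 + 3 \sqrt{-20 + 23^{2}}\right)^{2} = \left(-12 + 3 \sqrt{-20 + 529}\right)^{2} = \left(-12 + 3 \sqrt{509}\right)^{2}$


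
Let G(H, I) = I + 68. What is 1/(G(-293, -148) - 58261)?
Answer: -1/58341 ≈ -1.7141e-5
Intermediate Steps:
G(H, I) = 68 + I
1/(G(-293, -148) - 58261) = 1/((68 - 148) - 58261) = 1/(-80 - 58261) = 1/(-58341) = -1/58341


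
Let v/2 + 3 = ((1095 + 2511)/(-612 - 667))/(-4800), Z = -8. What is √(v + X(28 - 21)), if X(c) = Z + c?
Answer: I*√4579586121/25580 ≈ 2.6455*I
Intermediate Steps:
X(c) = -8 + c
v = -3068999/511600 (v = -6 + 2*(((1095 + 2511)/(-612 - 667))/(-4800)) = -6 + 2*((3606/(-1279))*(-1/4800)) = -6 + 2*((3606*(-1/1279))*(-1/4800)) = -6 + 2*(-3606/1279*(-1/4800)) = -6 + 2*(601/1023200) = -6 + 601/511600 = -3068999/511600 ≈ -5.9988)
√(v + X(28 - 21)) = √(-3068999/511600 + (-8 + (28 - 21))) = √(-3068999/511600 + (-8 + 7)) = √(-3068999/511600 - 1) = √(-3580599/511600) = I*√4579586121/25580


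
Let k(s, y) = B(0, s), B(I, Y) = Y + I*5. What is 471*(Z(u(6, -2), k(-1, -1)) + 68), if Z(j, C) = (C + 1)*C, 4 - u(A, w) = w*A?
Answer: 32028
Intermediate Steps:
B(I, Y) = Y + 5*I
k(s, y) = s (k(s, y) = s + 5*0 = s + 0 = s)
u(A, w) = 4 - A*w (u(A, w) = 4 - w*A = 4 - A*w)
Z(j, C) = C*(1 + C) (Z(j, C) = (1 + C)*C = C*(1 + C))
471*(Z(u(6, -2), k(-1, -1)) + 68) = 471*(-(1 - 1) + 68) = 471*(-1*0 + 68) = 471*(0 + 68) = 471*68 = 32028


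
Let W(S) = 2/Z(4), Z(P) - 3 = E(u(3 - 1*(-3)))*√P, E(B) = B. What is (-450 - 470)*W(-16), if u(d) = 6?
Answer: -368/3 ≈ -122.67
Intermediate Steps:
Z(P) = 3 + 6*√P
W(S) = 2/15 (W(S) = 2/(3 + 6*√4) = 2/(3 + 6*2) = 2/(3 + 12) = 2/15)
(-450 - 470)*W(-16) = (-450 - 470)*(2/15) = -920*2/15 = -368/3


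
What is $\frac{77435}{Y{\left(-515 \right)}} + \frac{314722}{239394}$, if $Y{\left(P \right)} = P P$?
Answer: $\frac{10200961684}{6349327365} \approx 1.6066$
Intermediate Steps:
$Y{\left(P \right)} = P^{2}$
$\frac{77435}{Y{\left(-515 \right)}} + \frac{314722}{239394} = \frac{77435}{\left(-515\right)^{2}} + \frac{314722}{239394} = \frac{77435}{265225} + 314722 \cdot \frac{1}{239394} = 77435 \cdot \frac{1}{265225} + \frac{157361}{119697} = \frac{15487}{53045} + \frac{157361}{119697} = \frac{10200961684}{6349327365}$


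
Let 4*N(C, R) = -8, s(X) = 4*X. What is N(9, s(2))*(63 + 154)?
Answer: -434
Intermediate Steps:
N(C, R) = -2 (N(C, R) = (¼)*(-8) = -2)
N(9, s(2))*(63 + 154) = -2*(63 + 154) = -2*217 = -434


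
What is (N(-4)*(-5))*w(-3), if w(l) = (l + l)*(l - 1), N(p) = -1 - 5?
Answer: 720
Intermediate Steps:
N(p) = -6
w(l) = 2*l*(-1 + l) (w(l) = (2*l)*(-1 + l) = 2*l*(-1 + l))
(N(-4)*(-5))*w(-3) = (-6*(-5))*(2*(-3)*(-1 - 3)) = 30*(2*(-3)*(-4)) = 30*24 = 720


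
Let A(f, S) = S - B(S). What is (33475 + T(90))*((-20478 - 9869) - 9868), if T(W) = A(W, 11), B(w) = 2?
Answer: -1346559060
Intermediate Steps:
A(f, S) = -2 + S (A(f, S) = S - 1*2 = S - 2 = -2 + S)
T(W) = 9 (T(W) = -2 + 11 = 9)
(33475 + T(90))*((-20478 - 9869) - 9868) = (33475 + 9)*((-20478 - 9869) - 9868) = 33484*(-30347 - 9868) = 33484*(-40215) = -1346559060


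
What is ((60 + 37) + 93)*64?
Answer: 12160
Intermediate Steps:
((60 + 37) + 93)*64 = (97 + 93)*64 = 190*64 = 12160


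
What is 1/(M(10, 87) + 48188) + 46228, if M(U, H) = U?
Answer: 2228097145/48198 ≈ 46228.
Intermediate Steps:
1/(M(10, 87) + 48188) + 46228 = 1/(10 + 48188) + 46228 = 1/48198 + 46228 = 2228097145/48198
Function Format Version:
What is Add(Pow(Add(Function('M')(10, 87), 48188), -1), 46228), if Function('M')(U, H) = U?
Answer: Rational(2228097145, 48198) ≈ 46228.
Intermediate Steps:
Add(Pow(Add(Function('M')(10, 87), 48188), -1), 46228) = Add(Pow(Add(10, 48188), -1), 46228) = Add(Pow(48198, -1), 46228) = Add(Rational(1, 48198), 46228) = Rational(2228097145, 48198)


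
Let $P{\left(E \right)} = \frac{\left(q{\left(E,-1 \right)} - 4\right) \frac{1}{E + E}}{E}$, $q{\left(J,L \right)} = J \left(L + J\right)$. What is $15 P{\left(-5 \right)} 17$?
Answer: $\frac{663}{5} \approx 132.6$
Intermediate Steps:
$q{\left(J,L \right)} = J \left(J + L\right)$
$P{\left(E \right)} = \frac{-4 + E \left(-1 + E\right)}{2 E^{2}}$ ($P{\left(E \right)} = \frac{\left(E \left(E - 1\right) - 4\right) \frac{1}{E + E}}{E} = \frac{\left(E \left(-1 + E\right) - 4\right) \frac{1}{2 E}}{E} = \frac{\left(-4 + E \left(-1 + E\right)\right) \frac{1}{2 E}}{E} = \frac{\frac{1}{2} \frac{1}{E} \left(-4 + E \left(-1 + E\right)\right)}{E} = \frac{-4 + E \left(-1 + E\right)}{2 E^{2}}$)
$15 P{\left(-5 \right)} 17 = 15 \frac{-4 - 5 \left(-1 - 5\right)}{2 \cdot 25} \cdot 17 = 15 \cdot \frac{1}{2} \cdot \frac{1}{25} \left(-4 - -30\right) 17 = 15 \cdot \frac{1}{2} \cdot \frac{1}{25} \left(-4 + 30\right) 17 = 15 \cdot \frac{1}{2} \cdot \frac{1}{25} \cdot 26 \cdot 17 = 15 \cdot \frac{13}{25} \cdot 17 = \frac{39}{5} \cdot 17 = \frac{663}{5}$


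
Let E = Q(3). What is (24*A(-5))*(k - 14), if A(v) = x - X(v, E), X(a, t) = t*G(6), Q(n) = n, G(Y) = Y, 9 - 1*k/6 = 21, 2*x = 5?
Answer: 31992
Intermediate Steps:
x = 5/2 (x = (½)*5 = 5/2 ≈ 2.5000)
k = -72 (k = 54 - 6*21 = 54 - 126 = -72)
E = 3
X(a, t) = 6*t (X(a, t) = t*6 = 6*t)
A(v) = -31/2 (A(v) = 5/2 - 6*3 = 5/2 - 1*18 = 5/2 - 18 = -31/2)
(24*A(-5))*(k - 14) = (24*(-31/2))*(-72 - 14) = -372*(-86) = 31992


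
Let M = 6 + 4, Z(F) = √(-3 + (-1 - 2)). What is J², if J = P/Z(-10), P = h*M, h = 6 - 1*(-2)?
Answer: -3200/3 ≈ -1066.7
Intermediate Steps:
h = 8 (h = 6 + 2 = 8)
Z(F) = I*√6 (Z(F) = √(-3 - 3) = √(-6) = I*√6)
M = 10
P = 80 (P = 8*10 = 80)
J = -40*I*√6/3 (J = 80/((I*√6)) = 80*(-I*√6/6) = -40*I*√6/3 ≈ -32.66*I)
J² = (-40*I*√6/3)² = -3200/3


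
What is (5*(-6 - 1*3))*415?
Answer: -18675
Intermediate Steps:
(5*(-6 - 1*3))*415 = (5*(-6 - 3))*415 = (5*(-9))*415 = -45*415 = -18675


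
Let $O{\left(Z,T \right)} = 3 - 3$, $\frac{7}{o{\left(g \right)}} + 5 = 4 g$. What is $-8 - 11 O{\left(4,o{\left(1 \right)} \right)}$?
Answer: $-8$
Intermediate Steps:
$o{\left(g \right)} = \frac{7}{-5 + 4 g}$
$O{\left(Z,T \right)} = 0$ ($O{\left(Z,T \right)} = 3 - 3 = 0$)
$-8 - 11 O{\left(4,o{\left(1 \right)} \right)} = -8 - 0 = -8 + 0 = -8$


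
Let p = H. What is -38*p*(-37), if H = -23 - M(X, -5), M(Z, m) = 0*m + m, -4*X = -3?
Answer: -25308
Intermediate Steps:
X = ¾ (X = -¼*(-3) = ¾ ≈ 0.75000)
M(Z, m) = m (M(Z, m) = 0 + m = m)
H = -18 (H = -23 - 1*(-5) = -23 + 5 = -18)
p = -18
-38*p*(-37) = -38*(-18)*(-37) = 684*(-37) = -25308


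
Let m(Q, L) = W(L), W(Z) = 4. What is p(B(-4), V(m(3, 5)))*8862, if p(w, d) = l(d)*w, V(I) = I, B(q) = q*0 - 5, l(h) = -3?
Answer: 132930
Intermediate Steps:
B(q) = -5 (B(q) = 0 - 5 = -5)
m(Q, L) = 4
p(w, d) = -3*w
p(B(-4), V(m(3, 5)))*8862 = -3*(-5)*8862 = 15*8862 = 132930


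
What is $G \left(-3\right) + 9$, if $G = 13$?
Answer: $-30$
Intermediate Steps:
$G \left(-3\right) + 9 = 13 \left(-3\right) + 9 = -39 + 9 = -30$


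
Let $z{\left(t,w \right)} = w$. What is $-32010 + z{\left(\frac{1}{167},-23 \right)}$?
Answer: $-32033$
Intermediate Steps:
$-32010 + z{\left(\frac{1}{167},-23 \right)} = -32010 - 23 = -32033$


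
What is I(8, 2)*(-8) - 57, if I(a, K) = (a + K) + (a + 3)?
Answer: -225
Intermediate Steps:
I(a, K) = 3 + K + 2*a (I(a, K) = (K + a) + (3 + a) = 3 + K + 2*a)
I(8, 2)*(-8) - 57 = (3 + 2 + 2*8)*(-8) - 57 = (3 + 2 + 16)*(-8) - 57 = 21*(-8) - 57 = -168 - 57 = -225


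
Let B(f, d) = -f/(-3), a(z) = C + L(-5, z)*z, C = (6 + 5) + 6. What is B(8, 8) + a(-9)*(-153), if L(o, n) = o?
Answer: -28450/3 ≈ -9483.3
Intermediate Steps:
C = 17 (C = 11 + 6 = 17)
a(z) = 17 - 5*z
B(f, d) = f/3 (B(f, d) = -f*(-1)/3 = -(-1)*f/3 = f/3)
B(8, 8) + a(-9)*(-153) = (⅓)*8 + (17 - 5*(-9))*(-153) = 8/3 + (17 + 45)*(-153) = 8/3 + 62*(-153) = 8/3 - 9486 = -28450/3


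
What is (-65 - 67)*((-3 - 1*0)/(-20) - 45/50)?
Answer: 99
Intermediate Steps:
(-65 - 67)*((-3 - 1*0)/(-20) - 45/50) = -132*((-3 + 0)*(-1/20) - 45*1/50) = -132*(-3*(-1/20) - 9/10) = -132*(3/20 - 9/10) = -132*(-¾) = 99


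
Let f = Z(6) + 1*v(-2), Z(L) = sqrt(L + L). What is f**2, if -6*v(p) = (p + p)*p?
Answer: 124/9 - 16*sqrt(3)/3 ≈ 4.5402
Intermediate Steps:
Z(L) = sqrt(2)*sqrt(L) (Z(L) = sqrt(2*L) = sqrt(2)*sqrt(L))
v(p) = -p**2/3 (v(p) = -(p + p)*p/6 = -2*p*p/6 = -p**2/3)
f = -4/3 + 2*sqrt(3) (f = sqrt(2)*sqrt(6) + 1*(-1/3*(-2)**2) = 2*sqrt(3) + 1*(-1/3*4) = 2*sqrt(3) + 1*(-4/3) = 2*sqrt(3) - 4/3 = -4/3 + 2*sqrt(3) ≈ 2.1308)
f**2 = (-4/3 + 2*sqrt(3))**2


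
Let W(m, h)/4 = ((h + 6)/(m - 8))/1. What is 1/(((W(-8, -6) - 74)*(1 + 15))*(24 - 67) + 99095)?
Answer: 1/150007 ≈ 6.6664e-6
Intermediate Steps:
W(m, h) = 4*(6 + h)/(-8 + m) (W(m, h) = 4*(((h + 6)/(m - 8))/1) = 4*(((6 + h)/(-8 + m))*1) = 4*((6 + h)/(-8 + m)) = 4*(6 + h)/(-8 + m))
1/(((W(-8, -6) - 74)*(1 + 15))*(24 - 67) + 99095) = 1/(((4*(6 - 6)/(-8 - 8) - 74)*(1 + 15))*(24 - 67) + 99095) = 1/(((4*0/(-16) - 74)*16)*(-43) + 99095) = 1/(((4*(-1/16)*0 - 74)*16)*(-43) + 99095) = 1/(((0 - 74)*16)*(-43) + 99095) = 1/(-74*16*(-43) + 99095) = 1/(-1184*(-43) + 99095) = 1/(50912 + 99095) = 1/150007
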